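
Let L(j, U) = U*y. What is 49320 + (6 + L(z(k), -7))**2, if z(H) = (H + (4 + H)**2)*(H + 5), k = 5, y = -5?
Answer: 51001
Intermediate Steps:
z(H) = (5 + H)*(H + (4 + H)**2) (z(H) = (H + (4 + H)**2)*(5 + H) = (5 + H)*(H + (4 + H)**2))
L(j, U) = -5*U (L(j, U) = U*(-5) = -5*U)
49320 + (6 + L(z(k), -7))**2 = 49320 + (6 - 5*(-7))**2 = 49320 + (6 + 35)**2 = 49320 + 41**2 = 49320 + 1681 = 51001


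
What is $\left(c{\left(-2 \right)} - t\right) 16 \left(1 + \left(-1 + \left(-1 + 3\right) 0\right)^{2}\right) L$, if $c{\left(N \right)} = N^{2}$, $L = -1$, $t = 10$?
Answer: $192$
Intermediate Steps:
$\left(c{\left(-2 \right)} - t\right) 16 \left(1 + \left(-1 + \left(-1 + 3\right) 0\right)^{2}\right) L = \left(\left(-2\right)^{2} - 10\right) 16 \left(1 + \left(-1 + \left(-1 + 3\right) 0\right)^{2}\right) \left(-1\right) = \left(4 - 10\right) 16 \left(1 + \left(-1 + 2 \cdot 0\right)^{2}\right) \left(-1\right) = \left(-6\right) 16 \left(1 + \left(-1 + 0\right)^{2}\right) \left(-1\right) = - 96 \left(1 + \left(-1\right)^{2}\right) \left(-1\right) = - 96 \left(1 + 1\right) \left(-1\right) = - 96 \cdot 2 \left(-1\right) = \left(-96\right) \left(-2\right) = 192$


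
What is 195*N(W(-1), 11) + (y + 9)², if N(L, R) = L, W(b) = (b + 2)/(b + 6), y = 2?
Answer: 160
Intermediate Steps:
W(b) = (2 + b)/(6 + b)
195*N(W(-1), 11) + (y + 9)² = 195*((2 - 1)/(6 - 1)) + (2 + 9)² = 195*(1/5) + 11² = 195*((⅕)*1) + 121 = 195*(⅕) + 121 = 39 + 121 = 160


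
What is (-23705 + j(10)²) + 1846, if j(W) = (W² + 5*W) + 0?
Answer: 641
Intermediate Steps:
j(W) = W² + 5*W
(-23705 + j(10)²) + 1846 = (-23705 + (10*(5 + 10))²) + 1846 = (-23705 + (10*15)²) + 1846 = (-23705 + 150²) + 1846 = (-23705 + 22500) + 1846 = -1205 + 1846 = 641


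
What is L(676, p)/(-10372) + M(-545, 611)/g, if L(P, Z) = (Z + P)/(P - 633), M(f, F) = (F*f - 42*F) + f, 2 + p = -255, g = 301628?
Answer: -40082259331/33631220372 ≈ -1.1918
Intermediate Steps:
p = -257 (p = -2 - 255 = -257)
M(f, F) = f - 42*F + F*f (M(f, F) = (-42*F + F*f) + f = f - 42*F + F*f)
L(P, Z) = (P + Z)/(-633 + P)
L(676, p)/(-10372) + M(-545, 611)/g = ((676 - 257)/(-633 + 676))/(-10372) + (-545 - 42*611 + 611*(-545))/301628 = (419/43)*(-1/10372) + (-545 - 25662 - 332995)*(1/301628) = ((1/43)*419)*(-1/10372) - 359202*1/301628 = (419/43)*(-1/10372) - 179601/150814 = -419/445996 - 179601/150814 = -40082259331/33631220372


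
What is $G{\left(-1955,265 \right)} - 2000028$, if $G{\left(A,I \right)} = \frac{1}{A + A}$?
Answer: $- \frac{7820109481}{3910} \approx -2.0 \cdot 10^{6}$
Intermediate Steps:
$G{\left(A,I \right)} = \frac{1}{2 A}$
$G{\left(-1955,265 \right)} - 2000028 = \frac{1}{2 \left(-1955\right)} - 2000028 = \frac{1}{2} \left(- \frac{1}{1955}\right) - 2000028 = - \frac{1}{3910} - 2000028 = - \frac{7820109481}{3910}$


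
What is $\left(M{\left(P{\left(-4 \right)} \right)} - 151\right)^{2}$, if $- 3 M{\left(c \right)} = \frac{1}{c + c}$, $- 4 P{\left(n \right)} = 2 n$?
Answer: $\frac{3286969}{144} \approx 22826.0$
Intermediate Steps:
$P{\left(n \right)} = - \frac{n}{2}$ ($P{\left(n \right)} = - \frac{2 n}{4} = - \frac{n}{2}$)
$M{\left(c \right)} = - \frac{1}{6 c}$ ($M{\left(c \right)} = - \frac{1}{3 \left(c + c\right)} = - \frac{1}{3 \cdot 2 c} = - \frac{\frac{1}{2} \frac{1}{c}}{3} = - \frac{1}{6 c}$)
$\left(M{\left(P{\left(-4 \right)} \right)} - 151\right)^{2} = \left(- \frac{1}{6 \left(\left(- \frac{1}{2}\right) \left(-4\right)\right)} - 151\right)^{2} = \left(- \frac{1}{6 \cdot 2} - 151\right)^{2} = \left(\left(- \frac{1}{6}\right) \frac{1}{2} - 151\right)^{2} = \left(- \frac{1}{12} - 151\right)^{2} = \left(- \frac{1813}{12}\right)^{2} = \frac{3286969}{144}$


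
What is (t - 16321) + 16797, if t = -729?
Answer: -253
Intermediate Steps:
(t - 16321) + 16797 = (-729 - 16321) + 16797 = -17050 + 16797 = -253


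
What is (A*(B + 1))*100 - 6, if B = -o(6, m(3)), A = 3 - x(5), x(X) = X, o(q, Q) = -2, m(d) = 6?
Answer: -606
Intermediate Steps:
A = -2 (A = 3 - 1*5 = 3 - 5 = -2)
B = 2 (B = -1*(-2) = 2)
(A*(B + 1))*100 - 6 = -2*(2 + 1)*100 - 6 = -2*3*100 - 6 = -6*100 - 6 = -600 - 6 = -606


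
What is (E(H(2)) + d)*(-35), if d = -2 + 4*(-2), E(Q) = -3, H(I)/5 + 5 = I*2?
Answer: 455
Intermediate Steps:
H(I) = -25 + 10*I (H(I) = -25 + 5*(I*2) = -25 + 5*(2*I) = -25 + 10*I)
d = -10 (d = -2 - 8 = -10)
(E(H(2)) + d)*(-35) = (-3 - 10)*(-35) = -13*(-35) = 455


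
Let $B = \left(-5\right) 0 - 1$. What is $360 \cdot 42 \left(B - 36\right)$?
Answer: $-559440$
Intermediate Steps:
$B = -1$ ($B = 0 - 1 = -1$)
$360 \cdot 42 \left(B - 36\right) = 360 \cdot 42 \left(-1 - 36\right) = 360 \cdot 42 \left(-37\right) = 360 \left(-1554\right) = -559440$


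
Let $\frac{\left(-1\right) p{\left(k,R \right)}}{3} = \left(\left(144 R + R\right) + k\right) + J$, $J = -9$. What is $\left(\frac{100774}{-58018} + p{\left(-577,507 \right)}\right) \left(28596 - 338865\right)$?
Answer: $\frac{1969228466324430}{29009} \approx 6.7883 \cdot 10^{10}$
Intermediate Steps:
$p{\left(k,R \right)} = 27 - 435 R - 3 k$ ($p{\left(k,R \right)} = - 3 \left(\left(\left(144 R + R\right) + k\right) - 9\right) = - 3 \left(\left(145 R + k\right) - 9\right) = - 3 \left(\left(k + 145 R\right) - 9\right) = - 3 \left(-9 + k + 145 R\right) = 27 - 435 R - 3 k$)
$\left(\frac{100774}{-58018} + p{\left(-577,507 \right)}\right) \left(28596 - 338865\right) = \left(\frac{100774}{-58018} - 218787\right) \left(28596 - 338865\right) = \left(100774 \left(- \frac{1}{58018}\right) + \left(27 - 220545 + 1731\right)\right) \left(-310269\right) = \left(- \frac{50387}{29009} - 218787\right) \left(-310269\right) = \left(- \frac{6346842470}{29009}\right) \left(-310269\right) = \frac{1969228466324430}{29009}$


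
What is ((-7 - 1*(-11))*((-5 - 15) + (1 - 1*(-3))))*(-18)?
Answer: 1152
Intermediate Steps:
((-7 - 1*(-11))*((-5 - 15) + (1 - 1*(-3))))*(-18) = ((-7 + 11)*(-20 + (1 + 3)))*(-18) = (4*(-20 + 4))*(-18) = (4*(-16))*(-18) = -64*(-18) = 1152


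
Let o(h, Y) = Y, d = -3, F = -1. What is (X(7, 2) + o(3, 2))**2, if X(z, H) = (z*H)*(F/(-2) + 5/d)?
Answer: 1849/9 ≈ 205.44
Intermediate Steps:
X(z, H) = -7*H*z/6 (X(z, H) = (z*H)*(-1/(-2) + 5/(-3)) = (H*z)*(-1*(-1/2) + 5*(-1/3)) = (H*z)*(1/2 - 5/3) = (H*z)*(-7/6) = -7*H*z/6)
(X(7, 2) + o(3, 2))**2 = (-7/6*2*7 + 2)**2 = (-49/3 + 2)**2 = (-43/3)**2 = 1849/9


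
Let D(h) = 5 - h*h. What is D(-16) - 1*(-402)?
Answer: 151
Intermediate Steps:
D(h) = 5 - h**2
D(-16) - 1*(-402) = (5 - 1*(-16)**2) - 1*(-402) = (5 - 1*256) + 402 = (5 - 256) + 402 = -251 + 402 = 151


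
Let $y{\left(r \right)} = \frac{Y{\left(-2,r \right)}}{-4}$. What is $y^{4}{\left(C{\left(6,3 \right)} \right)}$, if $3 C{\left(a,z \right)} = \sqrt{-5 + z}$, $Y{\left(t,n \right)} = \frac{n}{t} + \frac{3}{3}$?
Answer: $\frac{\left(6 - i \sqrt{2}\right)^{4}}{331776} \approx 0.0026162 - 0.0034782 i$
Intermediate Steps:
$Y{\left(t,n \right)} = 1 + \frac{n}{t}$ ($Y{\left(t,n \right)} = \frac{n}{t} + 3 \cdot \frac{1}{3} = \frac{n}{t} + 1 = 1 + \frac{n}{t}$)
$C{\left(a,z \right)} = \frac{\sqrt{-5 + z}}{3}$
$y{\left(r \right)} = - \frac{1}{4} + \frac{r}{8}$ ($y{\left(r \right)} = \frac{\frac{1}{-2} \left(r - 2\right)}{-4} = - \frac{-2 + r}{2} \left(- \frac{1}{4}\right) = \left(1 - \frac{r}{2}\right) \left(- \frac{1}{4}\right) = - \frac{1}{4} + \frac{r}{8}$)
$y^{4}{\left(C{\left(6,3 \right)} \right)} = \left(- \frac{1}{4} + \frac{\frac{1}{3} \sqrt{-5 + 3}}{8}\right)^{4} = \left(- \frac{1}{4} + \frac{\frac{1}{3} \sqrt{-2}}{8}\right)^{4} = \left(- \frac{1}{4} + \frac{\frac{1}{3} i \sqrt{2}}{8}\right)^{4} = \left(- \frac{1}{4} + \frac{i \sqrt{2}}{24}\right)^{4}$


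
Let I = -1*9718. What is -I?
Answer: 9718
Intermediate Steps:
I = -9718
-I = -1*(-9718) = 9718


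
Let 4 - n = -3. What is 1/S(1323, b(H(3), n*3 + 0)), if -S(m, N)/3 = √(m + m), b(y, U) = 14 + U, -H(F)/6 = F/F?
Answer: -√6/378 ≈ -0.0064801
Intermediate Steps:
n = 7 (n = 4 - 1*(-3) = 4 + 3 = 7)
H(F) = -6 (H(F) = -6*F/F = -6*1 = -6)
S(m, N) = -3*√2*√m (S(m, N) = -3*√(m + m) = -3*√2*√m)
1/S(1323, b(H(3), n*3 + 0)) = 1/(-3*√2*√1323) = 1/(-3*√2*21*√3) = 1/(-63*√6) = -√6/378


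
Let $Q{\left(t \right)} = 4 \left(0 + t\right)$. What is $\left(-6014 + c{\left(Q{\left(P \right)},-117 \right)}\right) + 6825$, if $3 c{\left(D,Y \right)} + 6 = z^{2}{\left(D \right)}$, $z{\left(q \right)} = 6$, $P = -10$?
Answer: $821$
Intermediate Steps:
$Q{\left(t \right)} = 4 t$
$c{\left(D,Y \right)} = 10$ ($c{\left(D,Y \right)} = -2 + \frac{6^{2}}{3} = -2 + \frac{1}{3} \cdot 36 = -2 + 12 = 10$)
$\left(-6014 + c{\left(Q{\left(P \right)},-117 \right)}\right) + 6825 = \left(-6014 + 10\right) + 6825 = -6004 + 6825 = 821$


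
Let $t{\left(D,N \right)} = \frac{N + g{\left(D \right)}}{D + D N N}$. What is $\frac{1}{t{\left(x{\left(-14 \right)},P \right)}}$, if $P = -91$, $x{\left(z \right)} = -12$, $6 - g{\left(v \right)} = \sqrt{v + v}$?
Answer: $\frac{8447640}{7249} - \frac{198768 i \sqrt{6}}{7249} \approx 1165.4 - 67.165 i$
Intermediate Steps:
$g{\left(v \right)} = 6 - \sqrt{2} \sqrt{v}$ ($g{\left(v \right)} = 6 - \sqrt{v + v} = 6 - \sqrt{2 v} = 6 - \sqrt{2} \sqrt{v}$)
$t{\left(D,N \right)} = \frac{6 + N - \sqrt{2} \sqrt{D}}{D + D N^{2}}$ ($t{\left(D,N \right)} = \frac{N - \left(-6 + \sqrt{2} \sqrt{D}\right)}{D + D N N} = \frac{6 + N - \sqrt{2} \sqrt{D}}{D + D N^{2}}$)
$\frac{1}{t{\left(x{\left(-14 \right)},P \right)}} = \frac{1}{\frac{1}{-12} \frac{1}{1 + \left(-91\right)^{2}} \left(6 - 91 - \sqrt{2} \sqrt{-12}\right)} = \frac{1}{\left(- \frac{1}{12}\right) \frac{1}{1 + 8281} \left(6 - 91 - \sqrt{2} \cdot 2 i \sqrt{3}\right)} = \frac{1}{\left(- \frac{1}{12}\right) \frac{1}{8282} \left(6 - 91 - 2 i \sqrt{6}\right)} = \frac{1}{\left(- \frac{1}{12}\right) \frac{1}{8282} \left(-85 - 2 i \sqrt{6}\right)} = \frac{1}{\frac{85}{99384} + \frac{i \sqrt{6}}{49692}}$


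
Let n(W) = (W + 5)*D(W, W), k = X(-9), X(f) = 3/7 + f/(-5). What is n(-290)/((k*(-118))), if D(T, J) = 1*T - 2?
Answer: -242725/767 ≈ -316.46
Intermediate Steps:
X(f) = 3/7 - f/5 (X(f) = 3*(⅐) + f*(-⅕) = 3/7 - f/5)
D(T, J) = -2 + T (D(T, J) = T - 2 = -2 + T)
k = 78/35 (k = 3/7 - ⅕*(-9) = 3/7 + 9/5 = 78/35 ≈ 2.2286)
n(W) = (-2 + W)*(5 + W) (n(W) = (W + 5)*(-2 + W) = (5 + W)*(-2 + W) = (-2 + W)*(5 + W))
n(-290)/((k*(-118))) = ((-2 - 290)*(5 - 290))/(((78/35)*(-118))) = (-292*(-285))/(-9204/35) = 83220*(-35/9204) = -242725/767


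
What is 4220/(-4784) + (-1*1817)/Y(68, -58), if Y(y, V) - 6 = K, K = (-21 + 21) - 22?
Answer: 539063/4784 ≈ 112.68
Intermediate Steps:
K = -22 (K = 0 - 22 = -22)
Y(y, V) = -16 (Y(y, V) = 6 - 22 = -16)
4220/(-4784) + (-1*1817)/Y(68, -58) = 4220/(-4784) - 1*1817/(-16) = 4220*(-1/4784) - 1817*(-1/16) = -1055/1196 + 1817/16 = 539063/4784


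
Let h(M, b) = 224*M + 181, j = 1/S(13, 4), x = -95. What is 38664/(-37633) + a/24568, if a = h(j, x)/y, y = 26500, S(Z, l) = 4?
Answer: -25172265608979/24501039916000 ≈ -1.0274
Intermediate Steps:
j = ¼ (j = 1/4 = ¼ ≈ 0.25000)
h(M, b) = 181 + 224*M
a = 237/26500 (a = (181 + 224*(¼))/26500 = (181 + 56)*(1/26500) = 237*(1/26500) = 237/26500 ≈ 0.0089434)
38664/(-37633) + a/24568 = 38664/(-37633) + (237/26500)/24568 = 38664*(-1/37633) + (237/26500)*(1/24568) = -38664/37633 + 237/651052000 = -25172265608979/24501039916000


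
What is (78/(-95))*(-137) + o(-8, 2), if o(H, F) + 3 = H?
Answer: 9641/95 ≈ 101.48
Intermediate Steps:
o(H, F) = -3 + H
(78/(-95))*(-137) + o(-8, 2) = (78/(-95))*(-137) + (-3 - 8) = (78*(-1/95))*(-137) - 11 = -78/95*(-137) - 11 = 10686/95 - 11 = 9641/95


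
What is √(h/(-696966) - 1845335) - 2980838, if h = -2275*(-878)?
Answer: -2980838 + I*√224098570951320990/348483 ≈ -2.9808e+6 + 1358.4*I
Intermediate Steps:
h = 1997450
√(h/(-696966) - 1845335) - 2980838 = √(1997450/(-696966) - 1845335) - 2980838 = √(1997450*(-1/696966) - 1845335) - 2980838 = √(-998725/348483 - 1845335) - 2980838 = √(-643068875530/348483) - 2980838 = I*√224098570951320990/348483 - 2980838 = -2980838 + I*√224098570951320990/348483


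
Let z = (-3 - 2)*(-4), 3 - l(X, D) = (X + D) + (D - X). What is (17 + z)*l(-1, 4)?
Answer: -185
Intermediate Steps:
l(X, D) = 3 - 2*D (l(X, D) = 3 - ((X + D) + (D - X)) = 3 - ((D + X) + (D - X)) = 3 - 2*D)
z = 20 (z = -5*(-4) = 20)
(17 + z)*l(-1, 4) = (17 + 20)*(3 - 2*4) = 37*(3 - 8) = 37*(-5) = -185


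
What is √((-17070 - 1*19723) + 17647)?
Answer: I*√19146 ≈ 138.37*I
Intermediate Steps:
√((-17070 - 1*19723) + 17647) = √((-17070 - 19723) + 17647) = √(-36793 + 17647) = √(-19146) = I*√19146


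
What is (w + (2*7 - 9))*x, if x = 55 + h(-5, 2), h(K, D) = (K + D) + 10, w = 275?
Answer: 17360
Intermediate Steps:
h(K, D) = 10 + D + K (h(K, D) = (D + K) + 10 = 10 + D + K)
x = 62 (x = 55 + (10 + 2 - 5) = 55 + 7 = 62)
(w + (2*7 - 9))*x = (275 + (2*7 - 9))*62 = (275 + (14 - 9))*62 = (275 + 5)*62 = 280*62 = 17360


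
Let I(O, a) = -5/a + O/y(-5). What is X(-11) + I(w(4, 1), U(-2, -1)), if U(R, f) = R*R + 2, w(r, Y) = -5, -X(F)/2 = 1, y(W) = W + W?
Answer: -7/3 ≈ -2.3333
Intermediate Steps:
y(W) = 2*W
X(F) = -2 (X(F) = -2*1 = -2)
U(R, f) = 2 + R**2 (U(R, f) = R**2 + 2 = 2 + R**2)
I(O, a) = -5/a - O/10 (I(O, a) = -5/a + O/((2*(-5))) = -5/a + O/(-10) = -5/a + O*(-1/10) = -5/a - O/10)
X(-11) + I(w(4, 1), U(-2, -1)) = -2 + (-5/(2 + (-2)**2) - 1/10*(-5)) = -2 + (-5/(2 + 4) + 1/2) = -2 + (-5/6 + 1/2) = -2 - 1/3 = -7/3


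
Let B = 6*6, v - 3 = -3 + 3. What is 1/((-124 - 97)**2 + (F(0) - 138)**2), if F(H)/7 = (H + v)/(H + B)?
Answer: 144/9752305 ≈ 1.4766e-5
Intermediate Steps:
v = 3 (v = 3 + (-3 + 3) = 3 + 0 = 3)
B = 36
F(H) = 7*(3 + H)/(36 + H) (F(H) = 7*((H + 3)/(H + 36)) = 7*((3 + H)/(36 + H)) = 7*(3 + H)/(36 + H))
1/((-124 - 97)**2 + (F(0) - 138)**2) = 1/((-124 - 97)**2 + (7*(3 + 0)/(36 + 0) - 138)**2) = 1/((-221)**2 + (7*3/36 - 138)**2) = 1/(48841 + (7*(1/36)*3 - 138)**2) = 1/(48841 + (7/12 - 138)**2) = 1/(48841 + (-1649/12)**2) = 1/(48841 + 2719201/144) = 1/(9752305/144) = 144/9752305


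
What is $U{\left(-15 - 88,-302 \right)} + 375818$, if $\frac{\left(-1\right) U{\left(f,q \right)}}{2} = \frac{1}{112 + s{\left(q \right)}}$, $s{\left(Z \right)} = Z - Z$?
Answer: $\frac{21045807}{56} \approx 3.7582 \cdot 10^{5}$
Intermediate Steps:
$s{\left(Z \right)} = 0$
$U{\left(f,q \right)} = - \frac{1}{56}$ ($U{\left(f,q \right)} = - \frac{2}{112 + 0} = - \frac{2}{112} = \left(-2\right) \frac{1}{112} = - \frac{1}{56}$)
$U{\left(-15 - 88,-302 \right)} + 375818 = - \frac{1}{56} + 375818 = \frac{21045807}{56}$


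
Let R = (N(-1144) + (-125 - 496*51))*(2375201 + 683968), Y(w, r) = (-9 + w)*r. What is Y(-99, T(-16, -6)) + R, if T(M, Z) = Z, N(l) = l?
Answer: -81266823837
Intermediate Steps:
Y(w, r) = r*(-9 + w)
R = -81266824485 (R = (-1144 + (-125 - 496*51))*(2375201 + 683968) = (-1144 + (-125 - 25296))*3059169 = (-1144 - 25421)*3059169 = -26565*3059169 = -81266824485)
Y(-99, T(-16, -6)) + R = -6*(-9 - 99) - 81266824485 = -6*(-108) - 81266824485 = 648 - 81266824485 = -81266823837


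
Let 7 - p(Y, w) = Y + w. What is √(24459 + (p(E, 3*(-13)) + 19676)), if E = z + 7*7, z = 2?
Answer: √44130 ≈ 210.07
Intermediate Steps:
E = 51 (E = 2 + 7*7 = 2 + 49 = 51)
p(Y, w) = 7 - Y - w (p(Y, w) = 7 - (Y + w) = 7 + (-Y - w) = 7 - Y - w)
√(24459 + (p(E, 3*(-13)) + 19676)) = √(24459 + ((7 - 1*51 - 3*(-13)) + 19676)) = √(24459 + ((7 - 51 - 1*(-39)) + 19676)) = √(24459 + ((7 - 51 + 39) + 19676)) = √(24459 + (-5 + 19676)) = √(24459 + 19671) = √44130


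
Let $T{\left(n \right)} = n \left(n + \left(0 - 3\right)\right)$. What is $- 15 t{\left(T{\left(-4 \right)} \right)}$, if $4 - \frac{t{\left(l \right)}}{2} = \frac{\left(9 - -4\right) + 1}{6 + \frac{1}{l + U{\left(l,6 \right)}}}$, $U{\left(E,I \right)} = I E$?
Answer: $- \frac{58920}{1177} \approx -50.059$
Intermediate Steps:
$U{\left(E,I \right)} = E I$
$T{\left(n \right)} = n \left(-3 + n\right)$ ($T{\left(n \right)} = n \left(n - 3\right) = n \left(-3 + n\right)$)
$t{\left(l \right)} = 8 - \frac{28}{6 + \frac{1}{7 l}}$ ($t{\left(l \right)} = 8 - 2 \frac{\left(9 - -4\right) + 1}{6 + \frac{1}{l + l 6}} = 8 - 2 \frac{\left(9 + 4\right) + 1}{6 + \frac{1}{l + 6 l}} = 8 - 2 \frac{13 + 1}{6 + \frac{1}{7 l}} = 8 - 2 \frac{14}{6 + \frac{1}{7 l}} = 8 - \frac{28}{6 + \frac{1}{7 l}}$)
$- 15 t{\left(T{\left(-4 \right)} \right)} = - 15 \frac{4 \left(2 + 35 \left(- 4 \left(-3 - 4\right)\right)\right)}{1 + 42 \left(- 4 \left(-3 - 4\right)\right)} = - 15 \frac{4 \left(2 + 35 \left(\left(-4\right) \left(-7\right)\right)\right)}{1 + 42 \left(\left(-4\right) \left(-7\right)\right)} = - 15 \frac{4 \left(2 + 35 \cdot 28\right)}{1 + 42 \cdot 28} = - 15 \frac{4 \left(2 + 980\right)}{1 + 1176} = - 15 \cdot 4 \cdot \frac{1}{1177} \cdot 982 = \left(-15\right) \frac{3928}{1177} = - \frac{58920}{1177}$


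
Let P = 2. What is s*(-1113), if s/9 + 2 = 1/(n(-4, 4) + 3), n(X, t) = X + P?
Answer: 10017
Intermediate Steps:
n(X, t) = 2 + X (n(X, t) = X + 2 = 2 + X)
s = -9 (s = -18 + 9/((2 - 4) + 3) = -18 + 9/(-2 + 3) = -18 + 9/1 = -18 + 9*1 = -18 + 9 = -9)
s*(-1113) = -9*(-1113) = 10017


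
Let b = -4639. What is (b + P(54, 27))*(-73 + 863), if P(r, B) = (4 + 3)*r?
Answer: -3366190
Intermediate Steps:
P(r, B) = 7*r
(b + P(54, 27))*(-73 + 863) = (-4639 + 7*54)*(-73 + 863) = (-4639 + 378)*790 = -4261*790 = -3366190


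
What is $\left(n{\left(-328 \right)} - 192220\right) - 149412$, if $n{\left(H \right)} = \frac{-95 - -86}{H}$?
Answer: $- \frac{112055287}{328} \approx -3.4163 \cdot 10^{5}$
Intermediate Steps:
$n{\left(H \right)} = - \frac{9}{H}$ ($n{\left(H \right)} = \frac{-95 + 86}{H} = - \frac{9}{H}$)
$\left(n{\left(-328 \right)} - 192220\right) - 149412 = \left(- \frac{9}{-328} - 192220\right) - 149412 = \left(\left(-9\right) \left(- \frac{1}{328}\right) - 192220\right) - 149412 = \left(\frac{9}{328} - 192220\right) - 149412 = - \frac{63048151}{328} - 149412 = - \frac{112055287}{328}$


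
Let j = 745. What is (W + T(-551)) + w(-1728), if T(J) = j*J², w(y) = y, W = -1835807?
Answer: 224345210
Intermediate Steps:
T(J) = 745*J²
(W + T(-551)) + w(-1728) = (-1835807 + 745*(-551)²) - 1728 = (-1835807 + 745*303601) - 1728 = (-1835807 + 226182745) - 1728 = 224346938 - 1728 = 224345210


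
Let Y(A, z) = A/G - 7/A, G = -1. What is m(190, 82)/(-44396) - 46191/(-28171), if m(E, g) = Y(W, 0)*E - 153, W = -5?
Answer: 183704533/113698156 ≈ 1.6157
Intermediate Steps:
Y(A, z) = -A - 7/A (Y(A, z) = A/(-1) - 7/A = A*(-1) - 7/A = -A - 7/A)
m(E, g) = -153 + 32*E/5 (m(E, g) = (-1*(-5) - 7/(-5))*E - 153 = (5 - 7*(-⅕))*E - 153 = (5 + 7/5)*E - 153 = 32*E/5 - 153 = -153 + 32*E/5)
m(190, 82)/(-44396) - 46191/(-28171) = (-153 + (32/5)*190)/(-44396) - 46191/(-28171) = (-153 + 1216)*(-1/44396) - 46191*(-1/28171) = 1063*(-1/44396) + 46191/28171 = -1063/44396 + 46191/28171 = 183704533/113698156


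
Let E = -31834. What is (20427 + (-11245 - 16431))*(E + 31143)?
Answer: 5009059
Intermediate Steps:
(20427 + (-11245 - 16431))*(E + 31143) = (20427 + (-11245 - 16431))*(-31834 + 31143) = (20427 - 27676)*(-691) = -7249*(-691) = 5009059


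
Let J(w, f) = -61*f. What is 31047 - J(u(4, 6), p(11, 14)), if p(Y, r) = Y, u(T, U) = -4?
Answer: 31718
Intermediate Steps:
31047 - J(u(4, 6), p(11, 14)) = 31047 - (-61)*11 = 31047 - 1*(-671) = 31047 + 671 = 31718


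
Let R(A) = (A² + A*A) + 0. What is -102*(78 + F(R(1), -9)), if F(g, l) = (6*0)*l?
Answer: -7956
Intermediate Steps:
R(A) = 2*A² (R(A) = (A² + A²) + 0 = 2*A² + 0 = 2*A²)
F(g, l) = 0 (F(g, l) = 0*l = 0)
-102*(78 + F(R(1), -9)) = -102*(78 + 0) = -102*78 = -7956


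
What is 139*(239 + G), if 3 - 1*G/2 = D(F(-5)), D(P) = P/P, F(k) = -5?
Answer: 33777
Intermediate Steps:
D(P) = 1
G = 4 (G = 6 - 2*1 = 6 - 2 = 4)
139*(239 + G) = 139*(239 + 4) = 139*243 = 33777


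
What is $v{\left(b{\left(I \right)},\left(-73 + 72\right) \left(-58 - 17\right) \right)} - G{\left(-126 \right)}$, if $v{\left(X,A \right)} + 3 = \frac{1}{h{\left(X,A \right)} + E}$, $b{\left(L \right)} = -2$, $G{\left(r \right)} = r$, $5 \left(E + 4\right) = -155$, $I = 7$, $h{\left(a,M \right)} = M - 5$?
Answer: $\frac{4306}{35} \approx 123.03$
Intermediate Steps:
$h{\left(a,M \right)} = -5 + M$
$E = -35$ ($E = -4 + \frac{1}{5} \left(-155\right) = -4 - 31 = -35$)
$v{\left(X,A \right)} = -3 + \frac{1}{-40 + A}$ ($v{\left(X,A \right)} = -3 + \frac{1}{\left(-5 + A\right) - 35} = -3 + \frac{1}{-40 + A}$)
$v{\left(b{\left(I \right)},\left(-73 + 72\right) \left(-58 - 17\right) \right)} - G{\left(-126 \right)} = \frac{121 - 3 \left(-73 + 72\right) \left(-58 - 17\right)}{-40 + \left(-73 + 72\right) \left(-58 - 17\right)} - -126 = \frac{121 - 3 \left(\left(-1\right) \left(-75\right)\right)}{-40 - -75} + 126 = \frac{121 - 225}{-40 + 75} + 126 = \frac{121 - 225}{35} + 126 = \frac{1}{35} \left(-104\right) + 126 = - \frac{104}{35} + 126 = \frac{4306}{35}$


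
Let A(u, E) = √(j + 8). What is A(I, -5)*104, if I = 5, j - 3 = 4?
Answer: 104*√15 ≈ 402.79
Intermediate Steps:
j = 7 (j = 3 + 4 = 7)
A(u, E) = √15 (A(u, E) = √(7 + 8) = √15)
A(I, -5)*104 = √15*104 = 104*√15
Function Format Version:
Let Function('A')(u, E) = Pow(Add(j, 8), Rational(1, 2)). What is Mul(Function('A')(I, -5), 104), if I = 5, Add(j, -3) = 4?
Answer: Mul(104, Pow(15, Rational(1, 2))) ≈ 402.79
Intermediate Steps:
j = 7 (j = Add(3, 4) = 7)
Function('A')(u, E) = Pow(15, Rational(1, 2)) (Function('A')(u, E) = Pow(Add(7, 8), Rational(1, 2)) = Pow(15, Rational(1, 2)))
Mul(Function('A')(I, -5), 104) = Mul(Pow(15, Rational(1, 2)), 104) = Mul(104, Pow(15, Rational(1, 2)))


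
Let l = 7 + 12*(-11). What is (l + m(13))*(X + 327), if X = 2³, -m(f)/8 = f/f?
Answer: -44555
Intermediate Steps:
m(f) = -8 (m(f) = -8*f/f = -8*1 = -8)
l = -125 (l = 7 - 132 = -125)
X = 8
(l + m(13))*(X + 327) = (-125 - 8)*(8 + 327) = -133*335 = -44555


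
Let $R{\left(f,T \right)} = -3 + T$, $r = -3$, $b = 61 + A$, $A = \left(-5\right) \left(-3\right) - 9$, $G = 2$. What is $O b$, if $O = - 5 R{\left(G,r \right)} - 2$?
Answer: $1876$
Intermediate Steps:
$A = 6$ ($A = 15 - 9 = 6$)
$b = 67$ ($b = 61 + 6 = 67$)
$O = 28$ ($O = - 5 \left(-3 - 3\right) - 2 = \left(-5\right) \left(-6\right) - 2 = 30 - 2 = 28$)
$O b = 28 \cdot 67 = 1876$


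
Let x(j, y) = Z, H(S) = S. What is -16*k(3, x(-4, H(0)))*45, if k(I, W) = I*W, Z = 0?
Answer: 0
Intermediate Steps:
x(j, y) = 0
-16*k(3, x(-4, H(0)))*45 = -48*0*45 = -16*0*45 = 0*45 = 0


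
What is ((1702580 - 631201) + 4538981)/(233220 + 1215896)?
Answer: 1402590/362279 ≈ 3.8716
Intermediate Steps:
((1702580 - 631201) + 4538981)/(233220 + 1215896) = (1071379 + 4538981)/1449116 = 5610360*(1/1449116) = 1402590/362279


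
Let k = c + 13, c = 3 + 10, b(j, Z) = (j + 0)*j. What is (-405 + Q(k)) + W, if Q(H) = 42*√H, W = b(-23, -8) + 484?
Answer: 608 + 42*√26 ≈ 822.16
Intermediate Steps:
b(j, Z) = j² (b(j, Z) = j*j = j²)
c = 13
W = 1013 (W = (-23)² + 484 = 529 + 484 = 1013)
k = 26 (k = 13 + 13 = 26)
(-405 + Q(k)) + W = (-405 + 42*√26) + 1013 = 608 + 42*√26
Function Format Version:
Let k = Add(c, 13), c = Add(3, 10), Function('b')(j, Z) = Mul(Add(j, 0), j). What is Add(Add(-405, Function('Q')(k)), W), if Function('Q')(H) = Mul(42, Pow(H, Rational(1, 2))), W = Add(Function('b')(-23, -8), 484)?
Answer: Add(608, Mul(42, Pow(26, Rational(1, 2)))) ≈ 822.16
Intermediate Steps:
Function('b')(j, Z) = Pow(j, 2) (Function('b')(j, Z) = Mul(j, j) = Pow(j, 2))
c = 13
W = 1013 (W = Add(Pow(-23, 2), 484) = Add(529, 484) = 1013)
k = 26 (k = Add(13, 13) = 26)
Add(Add(-405, Function('Q')(k)), W) = Add(Add(-405, Mul(42, Pow(26, Rational(1, 2)))), 1013) = Add(608, Mul(42, Pow(26, Rational(1, 2))))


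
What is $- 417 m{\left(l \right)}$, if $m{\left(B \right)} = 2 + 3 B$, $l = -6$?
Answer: $6672$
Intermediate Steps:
$- 417 m{\left(l \right)} = - 417 \left(2 + 3 \left(-6\right)\right) = - 417 \left(2 - 18\right) = \left(-417\right) \left(-16\right) = 6672$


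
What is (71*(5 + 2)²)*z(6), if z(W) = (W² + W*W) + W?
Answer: 271362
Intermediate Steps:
z(W) = W + 2*W² (z(W) = (W² + W²) + W = 2*W² + W = W + 2*W²)
(71*(5 + 2)²)*z(6) = (71*(5 + 2)²)*(6*(1 + 2*6)) = (71*7²)*(6*(1 + 12)) = (71*49)*(6*13) = 3479*78 = 271362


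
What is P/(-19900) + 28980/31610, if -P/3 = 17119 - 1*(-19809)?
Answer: 101964606/15725975 ≈ 6.4838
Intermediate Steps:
P = -110784 (P = -3*(17119 - 1*(-19809)) = -3*(17119 + 19809) = -3*36928 = -110784)
P/(-19900) + 28980/31610 = -110784/(-19900) + 28980/31610 = -110784*(-1/19900) + 28980*(1/31610) = 27696/4975 + 2898/3161 = 101964606/15725975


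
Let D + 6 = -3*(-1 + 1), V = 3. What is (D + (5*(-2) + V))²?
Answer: 169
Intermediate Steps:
D = -6 (D = -6 - 3*(-1 + 1) = -6 - 3*0 = -6 + 0 = -6)
(D + (5*(-2) + V))² = (-6 + (5*(-2) + 3))² = (-6 + (-10 + 3))² = (-6 - 7)² = (-13)² = 169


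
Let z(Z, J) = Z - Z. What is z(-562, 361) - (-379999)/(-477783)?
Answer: -379999/477783 ≈ -0.79534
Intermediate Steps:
z(Z, J) = 0
z(-562, 361) - (-379999)/(-477783) = 0 - (-379999)/(-477783) = 0 - (-379999)*(-1)/477783 = 0 - 1*379999/477783 = 0 - 379999/477783 = -379999/477783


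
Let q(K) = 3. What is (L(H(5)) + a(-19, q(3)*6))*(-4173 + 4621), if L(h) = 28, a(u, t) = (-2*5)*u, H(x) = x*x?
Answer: 97664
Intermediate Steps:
H(x) = x²
a(u, t) = -10*u
(L(H(5)) + a(-19, q(3)*6))*(-4173 + 4621) = (28 - 10*(-19))*(-4173 + 4621) = (28 + 190)*448 = 218*448 = 97664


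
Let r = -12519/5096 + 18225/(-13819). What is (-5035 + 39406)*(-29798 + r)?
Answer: -5548773406316571/5417048 ≈ -1.0243e+9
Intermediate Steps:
r = -20451897/5417048 (r = -12519*1/5096 + 18225*(-1/13819) = -963/392 - 18225/13819 = -20451897/5417048 ≈ -3.7755)
(-5035 + 39406)*(-29798 + r) = (-5035 + 39406)*(-29798 - 20451897/5417048) = 34371*(-161437648201/5417048) = -5548773406316571/5417048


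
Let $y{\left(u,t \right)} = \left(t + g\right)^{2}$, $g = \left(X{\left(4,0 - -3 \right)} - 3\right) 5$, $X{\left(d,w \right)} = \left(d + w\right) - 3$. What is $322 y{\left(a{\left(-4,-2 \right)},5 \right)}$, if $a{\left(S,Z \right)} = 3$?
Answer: $32200$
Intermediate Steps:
$X{\left(d,w \right)} = -3 + d + w$
$g = 5$ ($g = \left(\left(-3 + 4 + \left(0 - -3\right)\right) - 3\right) 5 = \left(\left(-3 + 4 + \left(0 + 3\right)\right) - 3\right) 5 = \left(\left(-3 + 4 + 3\right) - 3\right) 5 = \left(4 - 3\right) 5 = 1 \cdot 5 = 5$)
$y{\left(u,t \right)} = \left(5 + t\right)^{2}$ ($y{\left(u,t \right)} = \left(t + 5\right)^{2} = \left(5 + t\right)^{2}$)
$322 y{\left(a{\left(-4,-2 \right)},5 \right)} = 322 \left(5 + 5\right)^{2} = 322 \cdot 10^{2} = 322 \cdot 100 = 32200$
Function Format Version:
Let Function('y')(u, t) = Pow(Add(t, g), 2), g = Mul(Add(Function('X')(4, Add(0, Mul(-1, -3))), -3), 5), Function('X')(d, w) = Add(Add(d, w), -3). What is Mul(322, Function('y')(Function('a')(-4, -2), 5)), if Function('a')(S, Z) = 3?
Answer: 32200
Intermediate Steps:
Function('X')(d, w) = Add(-3, d, w)
g = 5 (g = Mul(Add(Add(-3, 4, Add(0, Mul(-1, -3))), -3), 5) = Mul(Add(Add(-3, 4, Add(0, 3)), -3), 5) = Mul(Add(Add(-3, 4, 3), -3), 5) = Mul(Add(4, -3), 5) = Mul(1, 5) = 5)
Function('y')(u, t) = Pow(Add(5, t), 2) (Function('y')(u, t) = Pow(Add(t, 5), 2) = Pow(Add(5, t), 2))
Mul(322, Function('y')(Function('a')(-4, -2), 5)) = Mul(322, Pow(Add(5, 5), 2)) = Mul(322, Pow(10, 2)) = Mul(322, 100) = 32200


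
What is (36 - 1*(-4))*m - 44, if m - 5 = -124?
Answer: -4804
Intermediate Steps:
m = -119 (m = 5 - 124 = -119)
(36 - 1*(-4))*m - 44 = (36 - 1*(-4))*(-119) - 44 = (36 + 4)*(-119) - 44 = 40*(-119) - 44 = -4760 - 44 = -4804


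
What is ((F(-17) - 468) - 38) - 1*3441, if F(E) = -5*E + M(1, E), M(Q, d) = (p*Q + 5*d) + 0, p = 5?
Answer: -3942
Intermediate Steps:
M(Q, d) = 5*Q + 5*d (M(Q, d) = (5*Q + 5*d) + 0 = 5*Q + 5*d)
F(E) = 5 (F(E) = -5*E + (5*1 + 5*E) = -5*E + (5 + 5*E) = 5)
((F(-17) - 468) - 38) - 1*3441 = ((5 - 468) - 38) - 1*3441 = (-463 - 38) - 3441 = -501 - 3441 = -3942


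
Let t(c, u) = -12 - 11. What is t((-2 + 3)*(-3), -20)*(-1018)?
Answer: 23414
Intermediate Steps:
t(c, u) = -23
t((-2 + 3)*(-3), -20)*(-1018) = -23*(-1018) = 23414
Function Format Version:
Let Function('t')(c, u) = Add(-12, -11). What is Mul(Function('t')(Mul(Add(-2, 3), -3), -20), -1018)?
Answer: 23414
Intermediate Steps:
Function('t')(c, u) = -23
Mul(Function('t')(Mul(Add(-2, 3), -3), -20), -1018) = Mul(-23, -1018) = 23414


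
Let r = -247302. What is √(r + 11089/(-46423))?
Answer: I*√3153608289445/3571 ≈ 497.29*I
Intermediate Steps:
√(r + 11089/(-46423)) = √(-247302 + 11089/(-46423)) = √(-247302 + 11089*(-1/46423)) = √(-247302 - 853/3571) = √(-883116295/3571) = I*√3153608289445/3571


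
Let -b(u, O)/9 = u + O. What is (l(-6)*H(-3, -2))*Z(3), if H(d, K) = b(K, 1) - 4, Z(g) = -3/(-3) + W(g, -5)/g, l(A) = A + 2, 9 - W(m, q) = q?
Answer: -340/3 ≈ -113.33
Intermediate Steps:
W(m, q) = 9 - q
l(A) = 2 + A
Z(g) = 1 + 14/g (Z(g) = -3/(-3) + (9 - 1*(-5))/g = -3*(-⅓) + (9 + 5)/g = 1 + 14/g)
b(u, O) = -9*O - 9*u (b(u, O) = -9*(u + O) = -9*(O + u) = -9*O - 9*u)
H(d, K) = -13 - 9*K (H(d, K) = (-9*1 - 9*K) - 4 = (-9 - 9*K) - 4 = -13 - 9*K)
(l(-6)*H(-3, -2))*Z(3) = ((2 - 6)*(-13 - 9*(-2)))*((14 + 3)/3) = (-4*(-13 + 18))*((⅓)*17) = -4*5*(17/3) = -20*17/3 = -340/3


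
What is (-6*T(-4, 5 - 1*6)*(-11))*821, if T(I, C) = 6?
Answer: 325116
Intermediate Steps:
(-6*T(-4, 5 - 1*6)*(-11))*821 = (-6*6*(-11))*821 = -36*(-11)*821 = 396*821 = 325116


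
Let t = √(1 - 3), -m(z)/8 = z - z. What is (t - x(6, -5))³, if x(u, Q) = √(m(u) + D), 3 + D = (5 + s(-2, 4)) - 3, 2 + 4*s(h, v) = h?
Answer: 0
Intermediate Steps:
m(z) = 0 (m(z) = -8*(z - z) = -8*0 = 0)
s(h, v) = -½ + h/4
t = I*√2 (t = √(-2) = I*√2 ≈ 1.4142*I)
D = -2 (D = -3 + ((5 + (-½ + (¼)*(-2))) - 3) = -3 + ((5 + (-½ - ½)) - 3) = -3 + ((5 - 1) - 3) = -3 + (4 - 3) = -3 + 1 = -2)
x(u, Q) = I*√2 (x(u, Q) = √(0 - 2) = √(-2) = I*√2)
(t - x(6, -5))³ = (I*√2 - I*√2)³ = 0³ = 0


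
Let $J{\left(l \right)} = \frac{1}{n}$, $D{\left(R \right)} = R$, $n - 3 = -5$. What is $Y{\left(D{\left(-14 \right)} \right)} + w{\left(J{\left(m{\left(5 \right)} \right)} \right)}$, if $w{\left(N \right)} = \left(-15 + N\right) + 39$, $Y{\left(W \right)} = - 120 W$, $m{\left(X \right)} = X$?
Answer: $\frac{3407}{2} \approx 1703.5$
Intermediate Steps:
$n = -2$ ($n = 3 - 5 = -2$)
$J{\left(l \right)} = - \frac{1}{2}$ ($J{\left(l \right)} = \frac{1}{-2} = - \frac{1}{2}$)
$w{\left(N \right)} = 24 + N$
$Y{\left(D{\left(-14 \right)} \right)} + w{\left(J{\left(m{\left(5 \right)} \right)} \right)} = \left(-120\right) \left(-14\right) + \left(24 - \frac{1}{2}\right) = 1680 + \frac{47}{2} = \frac{3407}{2}$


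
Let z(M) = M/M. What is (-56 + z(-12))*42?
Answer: -2310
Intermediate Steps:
z(M) = 1
(-56 + z(-12))*42 = (-56 + 1)*42 = -55*42 = -2310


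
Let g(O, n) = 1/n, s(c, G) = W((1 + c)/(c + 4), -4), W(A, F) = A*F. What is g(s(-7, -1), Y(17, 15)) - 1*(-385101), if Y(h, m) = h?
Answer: 6546718/17 ≈ 3.8510e+5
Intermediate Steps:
s(c, G) = -4*(1 + c)/(4 + c) (s(c, G) = ((1 + c)/(c + 4))*(-4) = ((1 + c)/(4 + c))*(-4) = -4*(1 + c)/(4 + c))
g(s(-7, -1), Y(17, 15)) - 1*(-385101) = 1/17 - 1*(-385101) = 1/17 + 385101 = 6546718/17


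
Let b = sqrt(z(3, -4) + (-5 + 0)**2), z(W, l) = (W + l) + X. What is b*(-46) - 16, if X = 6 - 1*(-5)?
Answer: -16 - 46*sqrt(35) ≈ -288.14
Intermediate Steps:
X = 11 (X = 6 + 5 = 11)
z(W, l) = 11 + W + l (z(W, l) = (W + l) + 11 = 11 + W + l)
b = sqrt(35) (b = sqrt((11 + 3 - 4) + (-5 + 0)**2) = sqrt(10 + (-5)**2) = sqrt(10 + 25) = sqrt(35) ≈ 5.9161)
b*(-46) - 16 = sqrt(35)*(-46) - 16 = -46*sqrt(35) - 16 = -16 - 46*sqrt(35)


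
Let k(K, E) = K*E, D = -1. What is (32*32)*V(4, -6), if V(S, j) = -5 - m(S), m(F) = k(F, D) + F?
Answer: -5120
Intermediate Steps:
k(K, E) = E*K
m(F) = 0 (m(F) = -F + F = 0)
V(S, j) = -5 (V(S, j) = -5 - 1*0 = -5 + 0 = -5)
(32*32)*V(4, -6) = (32*32)*(-5) = 1024*(-5) = -5120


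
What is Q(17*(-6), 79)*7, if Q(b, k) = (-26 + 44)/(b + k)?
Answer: -126/23 ≈ -5.4783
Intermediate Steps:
Q(b, k) = 18/(b + k)
Q(17*(-6), 79)*7 = (18/(17*(-6) + 79))*7 = (18/(-102 + 79))*7 = (18/(-23))*7 = (18*(-1/23))*7 = -18/23*7 = -126/23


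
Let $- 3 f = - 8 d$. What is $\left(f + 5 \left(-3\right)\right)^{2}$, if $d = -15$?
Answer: $3025$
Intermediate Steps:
$f = -40$ ($f = - \frac{\left(-8\right) \left(-15\right)}{3} = \left(- \frac{1}{3}\right) 120 = -40$)
$\left(f + 5 \left(-3\right)\right)^{2} = \left(-40 + 5 \left(-3\right)\right)^{2} = \left(-40 - 15\right)^{2} = \left(-55\right)^{2} = 3025$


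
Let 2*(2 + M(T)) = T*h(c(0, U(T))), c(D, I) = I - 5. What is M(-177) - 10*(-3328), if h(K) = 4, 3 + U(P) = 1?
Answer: 32924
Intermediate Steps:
U(P) = -2 (U(P) = -3 + 1 = -2)
c(D, I) = -5 + I
M(T) = -2 + 2*T (M(T) = -2 + (T*4)/2 = -2 + (4*T)/2 = -2 + 2*T)
M(-177) - 10*(-3328) = (-2 + 2*(-177)) - 10*(-3328) = (-2 - 354) - 1*(-33280) = -356 + 33280 = 32924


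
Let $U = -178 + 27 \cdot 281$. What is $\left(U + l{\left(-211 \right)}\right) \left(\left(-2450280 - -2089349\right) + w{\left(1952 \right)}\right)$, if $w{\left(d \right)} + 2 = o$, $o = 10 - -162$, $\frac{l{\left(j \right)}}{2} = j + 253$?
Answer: $-2703182173$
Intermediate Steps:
$l{\left(j \right)} = 506 + 2 j$ ($l{\left(j \right)} = 2 \left(j + 253\right) = 2 \left(253 + j\right) = 506 + 2 j$)
$o = 172$ ($o = 10 + 162 = 172$)
$w{\left(d \right)} = 170$ ($w{\left(d \right)} = -2 + 172 = 170$)
$U = 7409$ ($U = -178 + 7587 = 7409$)
$\left(U + l{\left(-211 \right)}\right) \left(\left(-2450280 - -2089349\right) + w{\left(1952 \right)}\right) = \left(7409 + \left(506 + 2 \left(-211\right)\right)\right) \left(\left(-2450280 - -2089349\right) + 170\right) = \left(7409 + \left(506 - 422\right)\right) \left(\left(-2450280 + 2089349\right) + 170\right) = \left(7409 + 84\right) \left(-360931 + 170\right) = 7493 \left(-360761\right) = -2703182173$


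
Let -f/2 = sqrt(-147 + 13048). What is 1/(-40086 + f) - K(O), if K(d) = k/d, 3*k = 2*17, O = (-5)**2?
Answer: -27317711689/60256342200 + sqrt(12901)/803417896 ≈ -0.45336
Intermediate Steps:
f = -2*sqrt(12901) (f = -2*sqrt(-147 + 13048) = -2*sqrt(12901) ≈ -227.17)
O = 25
k = 34/3 (k = (2*17)/3 = (1/3)*34 = 34/3 ≈ 11.333)
K(d) = 34/(3*d)
1/(-40086 + f) - K(O) = 1/(-40086 - 2*sqrt(12901)) - 34/(3*25) = 1/(-40086 - 2*sqrt(12901)) - 1*34/75 = 1/(-40086 - 2*sqrt(12901)) - 34/75 = -34/75 + 1/(-40086 - 2*sqrt(12901))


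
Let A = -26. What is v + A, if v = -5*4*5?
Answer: -126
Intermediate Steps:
v = -100 (v = -20*5 = -100)
v + A = -100 - 26 = -126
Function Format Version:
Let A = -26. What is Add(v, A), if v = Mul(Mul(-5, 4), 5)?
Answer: -126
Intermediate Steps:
v = -100 (v = Mul(-20, 5) = -100)
Add(v, A) = Add(-100, -26) = -126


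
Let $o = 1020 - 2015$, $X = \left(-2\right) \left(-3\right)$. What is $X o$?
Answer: $-5970$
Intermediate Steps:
$X = 6$
$o = -995$ ($o = 1020 - 2015 = -995$)
$X o = 6 \left(-995\right) = -5970$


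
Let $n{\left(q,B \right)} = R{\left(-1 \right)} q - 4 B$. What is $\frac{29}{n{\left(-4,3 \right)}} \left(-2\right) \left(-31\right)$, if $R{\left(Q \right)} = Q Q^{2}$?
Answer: $- \frac{899}{4} \approx -224.75$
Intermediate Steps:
$R{\left(Q \right)} = Q^{3}$
$n{\left(q,B \right)} = - q - 4 B$ ($n{\left(q,B \right)} = \left(-1\right)^{3} q - 4 B = - q - 4 B$)
$\frac{29}{n{\left(-4,3 \right)}} \left(-2\right) \left(-31\right) = \frac{29}{\left(-1\right) \left(-4\right) - 12} \left(-2\right) \left(-31\right) = \frac{29}{4 - 12} \left(-2\right) \left(-31\right) = \frac{29}{-8} \left(-2\right) \left(-31\right) = 29 \left(- \frac{1}{8}\right) \left(-2\right) \left(-31\right) = \left(- \frac{29}{8}\right) \left(-2\right) \left(-31\right) = \frac{29}{4} \left(-31\right) = - \frac{899}{4}$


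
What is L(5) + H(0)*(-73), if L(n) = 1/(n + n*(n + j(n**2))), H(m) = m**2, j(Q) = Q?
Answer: 1/155 ≈ 0.0064516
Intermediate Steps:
L(n) = 1/(n + n*(n + n**2))
L(5) + H(0)*(-73) = 1/(5*(1 + 5 + 5**2)) + 0**2*(-73) = 1/(5*(1 + 5 + 25)) + 0*(-73) = (1/5)/31 + 0 = (1/5)*(1/31) + 0 = 1/155 + 0 = 1/155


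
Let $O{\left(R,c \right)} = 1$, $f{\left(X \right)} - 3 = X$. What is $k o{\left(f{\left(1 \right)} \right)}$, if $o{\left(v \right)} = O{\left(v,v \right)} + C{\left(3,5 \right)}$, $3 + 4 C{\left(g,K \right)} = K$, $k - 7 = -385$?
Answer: $-567$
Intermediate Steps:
$k = -378$ ($k = 7 - 385 = -378$)
$C{\left(g,K \right)} = - \frac{3}{4} + \frac{K}{4}$
$f{\left(X \right)} = 3 + X$
$o{\left(v \right)} = \frac{3}{2}$ ($o{\left(v \right)} = 1 + \left(- \frac{3}{4} + \frac{1}{4} \cdot 5\right) = 1 + \left(- \frac{3}{4} + \frac{5}{4}\right) = 1 + \frac{1}{2} = \frac{3}{2}$)
$k o{\left(f{\left(1 \right)} \right)} = \left(-378\right) \frac{3}{2} = -567$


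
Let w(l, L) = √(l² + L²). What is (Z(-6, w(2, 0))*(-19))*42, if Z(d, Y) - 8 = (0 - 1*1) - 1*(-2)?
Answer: -7182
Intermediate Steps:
w(l, L) = √(L² + l²)
Z(d, Y) = 9 (Z(d, Y) = 8 + ((0 - 1*1) - 1*(-2)) = 8 + ((0 - 1) + 2) = 8 + (-1 + 2) = 8 + 1 = 9)
(Z(-6, w(2, 0))*(-19))*42 = (9*(-19))*42 = -171*42 = -7182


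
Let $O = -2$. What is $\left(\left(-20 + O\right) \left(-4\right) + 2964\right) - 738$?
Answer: $2314$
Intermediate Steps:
$\left(\left(-20 + O\right) \left(-4\right) + 2964\right) - 738 = \left(\left(-20 - 2\right) \left(-4\right) + 2964\right) - 738 = \left(\left(-22\right) \left(-4\right) + 2964\right) - 738 = \left(88 + 2964\right) - 738 = 3052 - 738 = 2314$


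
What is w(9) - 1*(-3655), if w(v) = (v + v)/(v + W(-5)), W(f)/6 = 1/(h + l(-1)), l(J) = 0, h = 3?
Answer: 40223/11 ≈ 3656.6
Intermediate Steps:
W(f) = 2 (W(f) = 6/(3 + 0) = 6/3 = 6*(⅓) = 2)
w(v) = 2*v/(2 + v) (w(v) = (v + v)/(v + 2) = (2*v)/(2 + v) = 2*v/(2 + v))
w(9) - 1*(-3655) = 2*9/(2 + 9) - 1*(-3655) = 2*9/11 + 3655 = 2*9*(1/11) + 3655 = 18/11 + 3655 = 40223/11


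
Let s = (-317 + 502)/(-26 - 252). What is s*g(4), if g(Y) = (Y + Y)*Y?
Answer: -2960/139 ≈ -21.295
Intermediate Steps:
g(Y) = 2*Y² (g(Y) = (2*Y)*Y = 2*Y²)
s = -185/278 (s = 185/(-278) = 185*(-1/278) = -185/278 ≈ -0.66547)
s*g(4) = -185*4²/139 = -185*16/139 = -185/278*32 = -2960/139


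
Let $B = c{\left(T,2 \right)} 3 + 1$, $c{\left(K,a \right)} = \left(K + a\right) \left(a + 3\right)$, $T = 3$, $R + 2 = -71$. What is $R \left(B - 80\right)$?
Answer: $292$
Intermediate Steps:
$R = -73$ ($R = -2 - 71 = -73$)
$c{\left(K,a \right)} = \left(3 + a\right) \left(K + a\right)$ ($c{\left(K,a \right)} = \left(K + a\right) \left(3 + a\right) = \left(3 + a\right) \left(K + a\right)$)
$B = 76$ ($B = \left(2^{2} + 3 \cdot 3 + 3 \cdot 2 + 3 \cdot 2\right) 3 + 1 = \left(4 + 9 + 6 + 6\right) 3 + 1 = 25 \cdot 3 + 1 = 75 + 1 = 76$)
$R \left(B - 80\right) = - 73 \left(76 - 80\right) = \left(-73\right) \left(-4\right) = 292$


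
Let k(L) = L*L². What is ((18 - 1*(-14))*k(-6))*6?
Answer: -41472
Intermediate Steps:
k(L) = L³
((18 - 1*(-14))*k(-6))*6 = ((18 - 1*(-14))*(-6)³)*6 = ((18 + 14)*(-216))*6 = (32*(-216))*6 = -6912*6 = -41472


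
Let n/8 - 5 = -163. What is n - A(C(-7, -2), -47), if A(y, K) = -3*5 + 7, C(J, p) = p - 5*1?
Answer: -1256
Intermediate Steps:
n = -1264 (n = 40 + 8*(-163) = 40 - 1304 = -1264)
C(J, p) = -5 + p (C(J, p) = p - 5 = -5 + p)
A(y, K) = -8 (A(y, K) = -15 + 7 = -8)
n - A(C(-7, -2), -47) = -1264 - 1*(-8) = -1264 + 8 = -1256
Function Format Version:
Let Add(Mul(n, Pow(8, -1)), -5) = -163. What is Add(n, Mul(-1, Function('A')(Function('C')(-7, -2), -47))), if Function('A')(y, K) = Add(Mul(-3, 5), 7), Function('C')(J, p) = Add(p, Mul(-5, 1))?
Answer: -1256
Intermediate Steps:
n = -1264 (n = Add(40, Mul(8, -163)) = Add(40, -1304) = -1264)
Function('C')(J, p) = Add(-5, p) (Function('C')(J, p) = Add(p, -5) = Add(-5, p))
Function('A')(y, K) = -8 (Function('A')(y, K) = Add(-15, 7) = -8)
Add(n, Mul(-1, Function('A')(Function('C')(-7, -2), -47))) = Add(-1264, Mul(-1, -8)) = Add(-1264, 8) = -1256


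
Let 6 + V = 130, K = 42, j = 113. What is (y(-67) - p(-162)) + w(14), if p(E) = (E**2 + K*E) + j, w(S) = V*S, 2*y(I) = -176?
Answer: -17905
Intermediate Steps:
y(I) = -88 (y(I) = (1/2)*(-176) = -88)
V = 124 (V = -6 + 130 = 124)
w(S) = 124*S
p(E) = 113 + E**2 + 42*E (p(E) = (E**2 + 42*E) + 113 = 113 + E**2 + 42*E)
(y(-67) - p(-162)) + w(14) = (-88 - (113 + (-162)**2 + 42*(-162))) + 124*14 = (-88 - (113 + 26244 - 6804)) + 1736 = (-88 - 1*19553) + 1736 = (-88 - 19553) + 1736 = -19641 + 1736 = -17905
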